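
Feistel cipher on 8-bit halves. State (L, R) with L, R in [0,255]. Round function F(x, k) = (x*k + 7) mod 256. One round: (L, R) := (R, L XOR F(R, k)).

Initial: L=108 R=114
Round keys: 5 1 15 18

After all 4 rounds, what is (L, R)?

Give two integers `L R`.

Round 1 (k=5): L=114 R=45
Round 2 (k=1): L=45 R=70
Round 3 (k=15): L=70 R=12
Round 4 (k=18): L=12 R=153

Answer: 12 153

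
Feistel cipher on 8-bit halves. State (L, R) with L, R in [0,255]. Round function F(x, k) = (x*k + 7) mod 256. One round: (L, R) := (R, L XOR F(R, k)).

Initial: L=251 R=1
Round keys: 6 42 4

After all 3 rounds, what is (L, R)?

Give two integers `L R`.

Answer: 98 121

Derivation:
Round 1 (k=6): L=1 R=246
Round 2 (k=42): L=246 R=98
Round 3 (k=4): L=98 R=121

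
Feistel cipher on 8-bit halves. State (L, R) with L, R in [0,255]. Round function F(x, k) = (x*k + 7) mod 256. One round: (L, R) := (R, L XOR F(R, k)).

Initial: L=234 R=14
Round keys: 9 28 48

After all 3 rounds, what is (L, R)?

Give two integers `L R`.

Round 1 (k=9): L=14 R=111
Round 2 (k=28): L=111 R=37
Round 3 (k=48): L=37 R=152

Answer: 37 152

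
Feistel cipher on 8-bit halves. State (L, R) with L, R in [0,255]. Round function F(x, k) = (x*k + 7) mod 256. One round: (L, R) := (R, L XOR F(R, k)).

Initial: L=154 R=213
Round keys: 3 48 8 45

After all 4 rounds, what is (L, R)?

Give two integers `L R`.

Round 1 (k=3): L=213 R=28
Round 2 (k=48): L=28 R=146
Round 3 (k=8): L=146 R=139
Round 4 (k=45): L=139 R=228

Answer: 139 228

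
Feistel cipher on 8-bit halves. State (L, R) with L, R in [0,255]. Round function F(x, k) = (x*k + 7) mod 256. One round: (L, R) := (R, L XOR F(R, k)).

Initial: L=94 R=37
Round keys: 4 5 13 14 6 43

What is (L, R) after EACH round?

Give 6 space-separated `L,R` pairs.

Round 1 (k=4): L=37 R=197
Round 2 (k=5): L=197 R=197
Round 3 (k=13): L=197 R=205
Round 4 (k=14): L=205 R=248
Round 5 (k=6): L=248 R=26
Round 6 (k=43): L=26 R=157

Answer: 37,197 197,197 197,205 205,248 248,26 26,157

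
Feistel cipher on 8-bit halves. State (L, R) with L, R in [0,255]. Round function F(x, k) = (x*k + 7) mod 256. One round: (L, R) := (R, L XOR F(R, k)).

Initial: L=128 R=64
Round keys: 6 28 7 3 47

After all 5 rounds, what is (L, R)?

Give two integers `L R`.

Answer: 11 223

Derivation:
Round 1 (k=6): L=64 R=7
Round 2 (k=28): L=7 R=139
Round 3 (k=7): L=139 R=211
Round 4 (k=3): L=211 R=11
Round 5 (k=47): L=11 R=223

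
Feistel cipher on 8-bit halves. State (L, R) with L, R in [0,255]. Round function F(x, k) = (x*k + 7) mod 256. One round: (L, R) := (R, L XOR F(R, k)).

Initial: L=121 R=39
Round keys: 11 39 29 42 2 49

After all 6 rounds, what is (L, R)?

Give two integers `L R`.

Round 1 (k=11): L=39 R=205
Round 2 (k=39): L=205 R=101
Round 3 (k=29): L=101 R=181
Round 4 (k=42): L=181 R=220
Round 5 (k=2): L=220 R=10
Round 6 (k=49): L=10 R=45

Answer: 10 45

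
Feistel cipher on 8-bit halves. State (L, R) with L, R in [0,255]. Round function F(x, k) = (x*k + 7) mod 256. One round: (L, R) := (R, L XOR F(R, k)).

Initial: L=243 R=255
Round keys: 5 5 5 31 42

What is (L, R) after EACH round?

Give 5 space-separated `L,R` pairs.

Answer: 255,241 241,67 67,167 167,3 3,34

Derivation:
Round 1 (k=5): L=255 R=241
Round 2 (k=5): L=241 R=67
Round 3 (k=5): L=67 R=167
Round 4 (k=31): L=167 R=3
Round 5 (k=42): L=3 R=34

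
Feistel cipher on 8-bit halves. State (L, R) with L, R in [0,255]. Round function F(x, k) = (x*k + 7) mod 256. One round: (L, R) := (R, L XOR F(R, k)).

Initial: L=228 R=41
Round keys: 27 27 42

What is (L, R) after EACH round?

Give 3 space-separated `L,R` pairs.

Answer: 41,190 190,56 56,137

Derivation:
Round 1 (k=27): L=41 R=190
Round 2 (k=27): L=190 R=56
Round 3 (k=42): L=56 R=137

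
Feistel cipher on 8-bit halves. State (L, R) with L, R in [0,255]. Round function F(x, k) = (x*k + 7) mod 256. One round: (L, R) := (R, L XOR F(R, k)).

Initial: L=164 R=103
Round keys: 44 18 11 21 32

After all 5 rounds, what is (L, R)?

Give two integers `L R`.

Round 1 (k=44): L=103 R=31
Round 2 (k=18): L=31 R=82
Round 3 (k=11): L=82 R=146
Round 4 (k=21): L=146 R=83
Round 5 (k=32): L=83 R=245

Answer: 83 245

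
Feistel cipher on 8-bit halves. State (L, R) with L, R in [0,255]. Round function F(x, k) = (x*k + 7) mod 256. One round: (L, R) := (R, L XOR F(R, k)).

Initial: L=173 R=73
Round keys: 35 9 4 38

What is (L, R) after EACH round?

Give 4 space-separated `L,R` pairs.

Round 1 (k=35): L=73 R=175
Round 2 (k=9): L=175 R=103
Round 3 (k=4): L=103 R=12
Round 4 (k=38): L=12 R=168

Answer: 73,175 175,103 103,12 12,168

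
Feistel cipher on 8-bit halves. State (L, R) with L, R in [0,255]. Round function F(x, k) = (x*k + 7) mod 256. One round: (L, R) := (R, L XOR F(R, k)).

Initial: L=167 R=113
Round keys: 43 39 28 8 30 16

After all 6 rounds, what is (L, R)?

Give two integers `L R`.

Answer: 113 187

Derivation:
Round 1 (k=43): L=113 R=165
Round 2 (k=39): L=165 R=91
Round 3 (k=28): L=91 R=94
Round 4 (k=8): L=94 R=172
Round 5 (k=30): L=172 R=113
Round 6 (k=16): L=113 R=187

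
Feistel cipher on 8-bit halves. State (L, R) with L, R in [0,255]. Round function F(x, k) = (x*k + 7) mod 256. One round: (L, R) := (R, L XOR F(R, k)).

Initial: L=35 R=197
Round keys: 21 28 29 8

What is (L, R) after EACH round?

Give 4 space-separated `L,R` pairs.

Round 1 (k=21): L=197 R=19
Round 2 (k=28): L=19 R=222
Round 3 (k=29): L=222 R=62
Round 4 (k=8): L=62 R=41

Answer: 197,19 19,222 222,62 62,41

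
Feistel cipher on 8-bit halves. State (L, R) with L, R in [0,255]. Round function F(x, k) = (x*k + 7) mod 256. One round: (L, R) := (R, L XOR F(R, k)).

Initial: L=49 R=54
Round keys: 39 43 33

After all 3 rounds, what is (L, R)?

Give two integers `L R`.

Round 1 (k=39): L=54 R=112
Round 2 (k=43): L=112 R=225
Round 3 (k=33): L=225 R=120

Answer: 225 120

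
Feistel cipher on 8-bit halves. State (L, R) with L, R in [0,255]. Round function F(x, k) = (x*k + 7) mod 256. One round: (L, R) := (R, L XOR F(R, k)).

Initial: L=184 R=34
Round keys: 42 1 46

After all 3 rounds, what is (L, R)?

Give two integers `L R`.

Round 1 (k=42): L=34 R=35
Round 2 (k=1): L=35 R=8
Round 3 (k=46): L=8 R=84

Answer: 8 84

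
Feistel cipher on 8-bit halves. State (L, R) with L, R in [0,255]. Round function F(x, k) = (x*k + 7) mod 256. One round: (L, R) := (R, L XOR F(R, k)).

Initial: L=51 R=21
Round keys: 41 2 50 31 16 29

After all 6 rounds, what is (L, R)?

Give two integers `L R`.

Answer: 103 229

Derivation:
Round 1 (k=41): L=21 R=87
Round 2 (k=2): L=87 R=160
Round 3 (k=50): L=160 R=16
Round 4 (k=31): L=16 R=87
Round 5 (k=16): L=87 R=103
Round 6 (k=29): L=103 R=229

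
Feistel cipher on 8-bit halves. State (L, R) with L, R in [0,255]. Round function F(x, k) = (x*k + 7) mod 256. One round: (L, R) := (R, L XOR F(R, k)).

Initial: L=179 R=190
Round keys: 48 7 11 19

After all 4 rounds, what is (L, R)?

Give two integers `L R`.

Round 1 (k=48): L=190 R=20
Round 2 (k=7): L=20 R=45
Round 3 (k=11): L=45 R=226
Round 4 (k=19): L=226 R=224

Answer: 226 224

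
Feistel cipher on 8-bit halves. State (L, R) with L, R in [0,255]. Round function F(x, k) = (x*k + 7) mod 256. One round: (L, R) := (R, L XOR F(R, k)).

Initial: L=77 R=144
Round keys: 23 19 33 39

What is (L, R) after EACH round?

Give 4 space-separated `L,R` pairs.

Round 1 (k=23): L=144 R=186
Round 2 (k=19): L=186 R=69
Round 3 (k=33): L=69 R=86
Round 4 (k=39): L=86 R=100

Answer: 144,186 186,69 69,86 86,100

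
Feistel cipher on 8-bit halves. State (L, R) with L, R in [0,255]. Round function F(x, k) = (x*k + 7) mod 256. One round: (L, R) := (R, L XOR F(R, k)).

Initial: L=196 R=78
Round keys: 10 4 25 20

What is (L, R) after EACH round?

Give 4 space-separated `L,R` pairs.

Round 1 (k=10): L=78 R=215
Round 2 (k=4): L=215 R=45
Round 3 (k=25): L=45 R=187
Round 4 (k=20): L=187 R=142

Answer: 78,215 215,45 45,187 187,142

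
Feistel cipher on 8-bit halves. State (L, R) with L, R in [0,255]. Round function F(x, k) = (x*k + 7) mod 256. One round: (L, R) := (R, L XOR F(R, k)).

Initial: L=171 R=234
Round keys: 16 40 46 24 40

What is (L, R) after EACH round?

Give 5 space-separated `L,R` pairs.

Answer: 234,12 12,13 13,81 81,146 146,134

Derivation:
Round 1 (k=16): L=234 R=12
Round 2 (k=40): L=12 R=13
Round 3 (k=46): L=13 R=81
Round 4 (k=24): L=81 R=146
Round 5 (k=40): L=146 R=134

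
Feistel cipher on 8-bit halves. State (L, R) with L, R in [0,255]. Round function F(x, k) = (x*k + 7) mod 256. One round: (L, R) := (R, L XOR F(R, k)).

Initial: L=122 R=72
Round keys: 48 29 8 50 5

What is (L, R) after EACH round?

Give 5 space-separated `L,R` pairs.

Answer: 72,253 253,248 248,58 58,163 163,12

Derivation:
Round 1 (k=48): L=72 R=253
Round 2 (k=29): L=253 R=248
Round 3 (k=8): L=248 R=58
Round 4 (k=50): L=58 R=163
Round 5 (k=5): L=163 R=12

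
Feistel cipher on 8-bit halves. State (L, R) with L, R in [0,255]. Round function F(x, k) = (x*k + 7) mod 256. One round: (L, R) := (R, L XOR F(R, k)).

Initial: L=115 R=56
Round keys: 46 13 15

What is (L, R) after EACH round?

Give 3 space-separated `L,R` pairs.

Answer: 56,100 100,35 35,112

Derivation:
Round 1 (k=46): L=56 R=100
Round 2 (k=13): L=100 R=35
Round 3 (k=15): L=35 R=112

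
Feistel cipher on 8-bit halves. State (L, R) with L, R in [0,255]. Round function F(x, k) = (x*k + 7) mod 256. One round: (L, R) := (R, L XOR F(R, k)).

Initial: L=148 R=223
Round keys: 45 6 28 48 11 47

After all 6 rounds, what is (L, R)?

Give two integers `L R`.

Answer: 33 101

Derivation:
Round 1 (k=45): L=223 R=174
Round 2 (k=6): L=174 R=196
Round 3 (k=28): L=196 R=217
Round 4 (k=48): L=217 R=115
Round 5 (k=11): L=115 R=33
Round 6 (k=47): L=33 R=101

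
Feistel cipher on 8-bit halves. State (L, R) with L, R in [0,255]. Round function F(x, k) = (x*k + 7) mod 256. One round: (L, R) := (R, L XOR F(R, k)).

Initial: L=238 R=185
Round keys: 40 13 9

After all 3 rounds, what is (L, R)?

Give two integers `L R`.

Answer: 173 29

Derivation:
Round 1 (k=40): L=185 R=1
Round 2 (k=13): L=1 R=173
Round 3 (k=9): L=173 R=29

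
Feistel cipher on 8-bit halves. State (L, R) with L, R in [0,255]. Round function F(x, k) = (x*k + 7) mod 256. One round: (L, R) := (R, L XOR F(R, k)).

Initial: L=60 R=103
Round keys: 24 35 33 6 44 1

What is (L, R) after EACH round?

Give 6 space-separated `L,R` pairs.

Answer: 103,147 147,71 71,189 189,50 50,34 34,27

Derivation:
Round 1 (k=24): L=103 R=147
Round 2 (k=35): L=147 R=71
Round 3 (k=33): L=71 R=189
Round 4 (k=6): L=189 R=50
Round 5 (k=44): L=50 R=34
Round 6 (k=1): L=34 R=27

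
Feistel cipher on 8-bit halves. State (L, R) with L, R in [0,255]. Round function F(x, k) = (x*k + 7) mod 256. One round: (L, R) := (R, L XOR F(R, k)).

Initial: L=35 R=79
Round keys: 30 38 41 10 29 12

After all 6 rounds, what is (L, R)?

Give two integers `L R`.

Round 1 (k=30): L=79 R=106
Round 2 (k=38): L=106 R=140
Round 3 (k=41): L=140 R=25
Round 4 (k=10): L=25 R=141
Round 5 (k=29): L=141 R=25
Round 6 (k=12): L=25 R=190

Answer: 25 190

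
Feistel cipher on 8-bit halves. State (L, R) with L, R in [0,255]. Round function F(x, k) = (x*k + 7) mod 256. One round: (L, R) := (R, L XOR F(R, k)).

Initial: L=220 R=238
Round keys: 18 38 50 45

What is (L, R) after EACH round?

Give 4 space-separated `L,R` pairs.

Answer: 238,31 31,79 79,106 106,230

Derivation:
Round 1 (k=18): L=238 R=31
Round 2 (k=38): L=31 R=79
Round 3 (k=50): L=79 R=106
Round 4 (k=45): L=106 R=230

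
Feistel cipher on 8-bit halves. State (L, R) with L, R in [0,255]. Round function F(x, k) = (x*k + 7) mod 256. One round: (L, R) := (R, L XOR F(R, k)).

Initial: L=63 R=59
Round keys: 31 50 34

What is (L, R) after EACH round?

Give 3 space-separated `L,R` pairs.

Round 1 (k=31): L=59 R=19
Round 2 (k=50): L=19 R=134
Round 3 (k=34): L=134 R=192

Answer: 59,19 19,134 134,192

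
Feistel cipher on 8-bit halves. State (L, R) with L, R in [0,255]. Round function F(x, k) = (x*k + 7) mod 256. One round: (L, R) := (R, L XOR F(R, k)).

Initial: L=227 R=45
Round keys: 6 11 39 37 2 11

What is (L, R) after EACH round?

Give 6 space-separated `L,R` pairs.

Answer: 45,246 246,180 180,133 133,244 244,106 106,97

Derivation:
Round 1 (k=6): L=45 R=246
Round 2 (k=11): L=246 R=180
Round 3 (k=39): L=180 R=133
Round 4 (k=37): L=133 R=244
Round 5 (k=2): L=244 R=106
Round 6 (k=11): L=106 R=97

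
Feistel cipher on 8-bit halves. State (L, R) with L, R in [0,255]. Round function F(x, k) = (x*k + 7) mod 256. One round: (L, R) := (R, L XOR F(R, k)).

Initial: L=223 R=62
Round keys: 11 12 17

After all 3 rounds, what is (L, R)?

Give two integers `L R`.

Round 1 (k=11): L=62 R=110
Round 2 (k=12): L=110 R=17
Round 3 (k=17): L=17 R=70

Answer: 17 70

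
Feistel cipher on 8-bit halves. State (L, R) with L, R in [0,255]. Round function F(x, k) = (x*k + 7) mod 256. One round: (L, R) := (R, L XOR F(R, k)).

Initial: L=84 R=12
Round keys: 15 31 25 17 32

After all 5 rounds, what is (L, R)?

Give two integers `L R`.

Answer: 143 211

Derivation:
Round 1 (k=15): L=12 R=239
Round 2 (k=31): L=239 R=244
Round 3 (k=25): L=244 R=52
Round 4 (k=17): L=52 R=143
Round 5 (k=32): L=143 R=211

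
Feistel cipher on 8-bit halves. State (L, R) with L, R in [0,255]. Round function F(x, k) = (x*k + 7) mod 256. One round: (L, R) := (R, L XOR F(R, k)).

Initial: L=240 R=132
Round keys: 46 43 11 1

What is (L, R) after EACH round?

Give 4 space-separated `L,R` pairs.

Round 1 (k=46): L=132 R=79
Round 2 (k=43): L=79 R=200
Round 3 (k=11): L=200 R=208
Round 4 (k=1): L=208 R=31

Answer: 132,79 79,200 200,208 208,31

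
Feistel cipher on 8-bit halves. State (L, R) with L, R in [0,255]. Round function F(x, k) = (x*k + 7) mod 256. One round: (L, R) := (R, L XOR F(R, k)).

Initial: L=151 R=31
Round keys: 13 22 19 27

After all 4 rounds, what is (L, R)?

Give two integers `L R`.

Answer: 88 117

Derivation:
Round 1 (k=13): L=31 R=13
Round 2 (k=22): L=13 R=58
Round 3 (k=19): L=58 R=88
Round 4 (k=27): L=88 R=117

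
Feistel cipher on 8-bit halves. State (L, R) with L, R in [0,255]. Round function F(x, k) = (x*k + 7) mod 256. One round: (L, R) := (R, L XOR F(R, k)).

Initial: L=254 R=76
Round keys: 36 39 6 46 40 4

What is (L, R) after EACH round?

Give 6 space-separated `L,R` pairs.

Answer: 76,73 73,106 106,202 202,57 57,37 37,162

Derivation:
Round 1 (k=36): L=76 R=73
Round 2 (k=39): L=73 R=106
Round 3 (k=6): L=106 R=202
Round 4 (k=46): L=202 R=57
Round 5 (k=40): L=57 R=37
Round 6 (k=4): L=37 R=162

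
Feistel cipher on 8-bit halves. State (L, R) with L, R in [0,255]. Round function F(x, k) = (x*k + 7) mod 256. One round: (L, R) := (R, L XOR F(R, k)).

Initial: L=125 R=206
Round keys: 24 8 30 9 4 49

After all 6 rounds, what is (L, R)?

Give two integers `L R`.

Answer: 252 4

Derivation:
Round 1 (k=24): L=206 R=42
Round 2 (k=8): L=42 R=153
Round 3 (k=30): L=153 R=223
Round 4 (k=9): L=223 R=71
Round 5 (k=4): L=71 R=252
Round 6 (k=49): L=252 R=4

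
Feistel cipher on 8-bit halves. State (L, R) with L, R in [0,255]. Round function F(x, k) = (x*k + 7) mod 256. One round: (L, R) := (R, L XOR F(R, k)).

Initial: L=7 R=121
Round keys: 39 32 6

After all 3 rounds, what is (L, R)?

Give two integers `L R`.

Answer: 94 74

Derivation:
Round 1 (k=39): L=121 R=113
Round 2 (k=32): L=113 R=94
Round 3 (k=6): L=94 R=74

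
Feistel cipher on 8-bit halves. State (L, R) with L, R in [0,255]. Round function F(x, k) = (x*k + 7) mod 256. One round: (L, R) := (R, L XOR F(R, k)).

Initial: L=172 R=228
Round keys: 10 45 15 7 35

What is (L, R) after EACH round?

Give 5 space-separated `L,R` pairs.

Answer: 228,67 67,42 42,62 62,147 147,30

Derivation:
Round 1 (k=10): L=228 R=67
Round 2 (k=45): L=67 R=42
Round 3 (k=15): L=42 R=62
Round 4 (k=7): L=62 R=147
Round 5 (k=35): L=147 R=30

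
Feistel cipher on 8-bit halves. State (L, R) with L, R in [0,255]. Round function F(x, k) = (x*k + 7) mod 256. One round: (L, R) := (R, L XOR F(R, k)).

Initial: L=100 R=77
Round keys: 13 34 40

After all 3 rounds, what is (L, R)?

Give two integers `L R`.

Answer: 226 195

Derivation:
Round 1 (k=13): L=77 R=148
Round 2 (k=34): L=148 R=226
Round 3 (k=40): L=226 R=195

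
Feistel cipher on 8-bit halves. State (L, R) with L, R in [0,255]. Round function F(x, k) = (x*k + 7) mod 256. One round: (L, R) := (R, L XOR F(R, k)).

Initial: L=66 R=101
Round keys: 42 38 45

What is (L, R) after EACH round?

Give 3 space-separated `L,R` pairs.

Round 1 (k=42): L=101 R=219
Round 2 (k=38): L=219 R=236
Round 3 (k=45): L=236 R=88

Answer: 101,219 219,236 236,88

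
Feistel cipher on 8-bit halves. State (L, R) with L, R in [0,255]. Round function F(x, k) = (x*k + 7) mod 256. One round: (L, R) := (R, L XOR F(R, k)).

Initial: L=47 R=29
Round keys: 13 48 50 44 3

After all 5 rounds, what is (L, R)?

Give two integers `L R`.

Answer: 189 234

Derivation:
Round 1 (k=13): L=29 R=175
Round 2 (k=48): L=175 R=202
Round 3 (k=50): L=202 R=212
Round 4 (k=44): L=212 R=189
Round 5 (k=3): L=189 R=234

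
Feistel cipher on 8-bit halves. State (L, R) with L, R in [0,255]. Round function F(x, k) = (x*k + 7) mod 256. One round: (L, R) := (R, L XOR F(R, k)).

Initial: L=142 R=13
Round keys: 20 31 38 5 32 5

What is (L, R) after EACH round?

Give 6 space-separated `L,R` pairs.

Answer: 13,133 133,47 47,132 132,180 180,3 3,162

Derivation:
Round 1 (k=20): L=13 R=133
Round 2 (k=31): L=133 R=47
Round 3 (k=38): L=47 R=132
Round 4 (k=5): L=132 R=180
Round 5 (k=32): L=180 R=3
Round 6 (k=5): L=3 R=162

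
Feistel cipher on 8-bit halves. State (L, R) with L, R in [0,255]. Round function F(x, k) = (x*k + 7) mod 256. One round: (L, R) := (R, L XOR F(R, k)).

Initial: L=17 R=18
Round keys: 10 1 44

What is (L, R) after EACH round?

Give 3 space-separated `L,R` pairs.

Answer: 18,170 170,163 163,161

Derivation:
Round 1 (k=10): L=18 R=170
Round 2 (k=1): L=170 R=163
Round 3 (k=44): L=163 R=161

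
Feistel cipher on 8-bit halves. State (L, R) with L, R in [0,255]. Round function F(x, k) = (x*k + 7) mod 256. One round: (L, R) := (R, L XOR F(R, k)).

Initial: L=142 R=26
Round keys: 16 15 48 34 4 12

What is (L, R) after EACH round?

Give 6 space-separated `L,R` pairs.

Round 1 (k=16): L=26 R=41
Round 2 (k=15): L=41 R=116
Round 3 (k=48): L=116 R=238
Round 4 (k=34): L=238 R=215
Round 5 (k=4): L=215 R=141
Round 6 (k=12): L=141 R=116

Answer: 26,41 41,116 116,238 238,215 215,141 141,116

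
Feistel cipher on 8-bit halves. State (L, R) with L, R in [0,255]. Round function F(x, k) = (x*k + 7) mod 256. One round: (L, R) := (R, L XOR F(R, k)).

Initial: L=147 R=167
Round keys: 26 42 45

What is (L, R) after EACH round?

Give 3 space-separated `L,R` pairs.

Round 1 (k=26): L=167 R=110
Round 2 (k=42): L=110 R=180
Round 3 (k=45): L=180 R=197

Answer: 167,110 110,180 180,197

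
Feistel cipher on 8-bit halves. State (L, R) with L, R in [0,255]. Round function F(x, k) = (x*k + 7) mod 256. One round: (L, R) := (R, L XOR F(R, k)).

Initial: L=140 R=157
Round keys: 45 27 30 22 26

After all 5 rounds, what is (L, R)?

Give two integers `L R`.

Round 1 (k=45): L=157 R=44
Round 2 (k=27): L=44 R=54
Round 3 (k=30): L=54 R=119
Round 4 (k=22): L=119 R=119
Round 5 (k=26): L=119 R=106

Answer: 119 106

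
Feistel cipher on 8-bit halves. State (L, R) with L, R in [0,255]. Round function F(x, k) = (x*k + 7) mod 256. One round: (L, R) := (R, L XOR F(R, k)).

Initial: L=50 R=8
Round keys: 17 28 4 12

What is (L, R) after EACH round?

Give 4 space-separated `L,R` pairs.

Round 1 (k=17): L=8 R=189
Round 2 (k=28): L=189 R=187
Round 3 (k=4): L=187 R=78
Round 4 (k=12): L=78 R=20

Answer: 8,189 189,187 187,78 78,20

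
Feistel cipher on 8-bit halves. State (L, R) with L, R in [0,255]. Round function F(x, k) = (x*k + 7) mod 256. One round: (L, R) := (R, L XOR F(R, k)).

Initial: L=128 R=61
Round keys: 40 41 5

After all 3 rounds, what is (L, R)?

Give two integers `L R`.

Answer: 83 169

Derivation:
Round 1 (k=40): L=61 R=15
Round 2 (k=41): L=15 R=83
Round 3 (k=5): L=83 R=169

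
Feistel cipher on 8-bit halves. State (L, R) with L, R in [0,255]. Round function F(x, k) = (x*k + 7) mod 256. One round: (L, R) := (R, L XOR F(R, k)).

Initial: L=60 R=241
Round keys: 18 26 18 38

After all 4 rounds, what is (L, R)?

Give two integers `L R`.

Answer: 178 139

Derivation:
Round 1 (k=18): L=241 R=197
Round 2 (k=26): L=197 R=248
Round 3 (k=18): L=248 R=178
Round 4 (k=38): L=178 R=139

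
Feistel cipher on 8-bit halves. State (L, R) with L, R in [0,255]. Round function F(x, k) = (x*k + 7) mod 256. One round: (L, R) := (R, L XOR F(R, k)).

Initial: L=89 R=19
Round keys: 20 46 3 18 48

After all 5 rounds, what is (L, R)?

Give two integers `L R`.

Round 1 (k=20): L=19 R=218
Round 2 (k=46): L=218 R=32
Round 3 (k=3): L=32 R=189
Round 4 (k=18): L=189 R=113
Round 5 (k=48): L=113 R=138

Answer: 113 138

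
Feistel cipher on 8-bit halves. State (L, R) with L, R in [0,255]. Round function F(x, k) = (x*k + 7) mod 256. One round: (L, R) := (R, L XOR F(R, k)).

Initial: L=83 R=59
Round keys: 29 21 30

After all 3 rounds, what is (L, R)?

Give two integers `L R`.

Answer: 235 116

Derivation:
Round 1 (k=29): L=59 R=229
Round 2 (k=21): L=229 R=235
Round 3 (k=30): L=235 R=116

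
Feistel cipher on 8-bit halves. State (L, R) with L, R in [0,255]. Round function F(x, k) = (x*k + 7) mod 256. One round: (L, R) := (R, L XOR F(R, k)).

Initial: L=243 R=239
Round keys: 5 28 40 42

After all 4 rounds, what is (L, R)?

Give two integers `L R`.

Round 1 (k=5): L=239 R=65
Round 2 (k=28): L=65 R=204
Round 3 (k=40): L=204 R=166
Round 4 (k=42): L=166 R=143

Answer: 166 143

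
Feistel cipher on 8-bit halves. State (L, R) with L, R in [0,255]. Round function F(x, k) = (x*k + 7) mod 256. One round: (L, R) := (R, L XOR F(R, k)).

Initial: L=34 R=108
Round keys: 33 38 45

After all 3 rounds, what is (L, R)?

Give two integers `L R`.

Round 1 (k=33): L=108 R=209
Round 2 (k=38): L=209 R=97
Round 3 (k=45): L=97 R=197

Answer: 97 197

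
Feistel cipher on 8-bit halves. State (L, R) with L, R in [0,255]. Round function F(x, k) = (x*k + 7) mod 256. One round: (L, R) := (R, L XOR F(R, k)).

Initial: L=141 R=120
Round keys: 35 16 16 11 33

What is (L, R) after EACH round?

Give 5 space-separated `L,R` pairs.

Round 1 (k=35): L=120 R=226
Round 2 (k=16): L=226 R=95
Round 3 (k=16): L=95 R=21
Round 4 (k=11): L=21 R=177
Round 5 (k=33): L=177 R=205

Answer: 120,226 226,95 95,21 21,177 177,205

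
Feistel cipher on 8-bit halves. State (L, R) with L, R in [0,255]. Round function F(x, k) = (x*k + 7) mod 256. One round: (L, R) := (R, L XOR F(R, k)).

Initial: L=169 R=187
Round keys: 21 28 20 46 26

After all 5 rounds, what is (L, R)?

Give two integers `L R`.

Answer: 23 109

Derivation:
Round 1 (k=21): L=187 R=247
Round 2 (k=28): L=247 R=176
Round 3 (k=20): L=176 R=48
Round 4 (k=46): L=48 R=23
Round 5 (k=26): L=23 R=109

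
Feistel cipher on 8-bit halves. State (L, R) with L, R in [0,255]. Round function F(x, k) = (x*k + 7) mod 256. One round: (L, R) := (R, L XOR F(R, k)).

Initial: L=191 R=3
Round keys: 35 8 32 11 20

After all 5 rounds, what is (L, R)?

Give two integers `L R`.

Round 1 (k=35): L=3 R=207
Round 2 (k=8): L=207 R=124
Round 3 (k=32): L=124 R=72
Round 4 (k=11): L=72 R=99
Round 5 (k=20): L=99 R=139

Answer: 99 139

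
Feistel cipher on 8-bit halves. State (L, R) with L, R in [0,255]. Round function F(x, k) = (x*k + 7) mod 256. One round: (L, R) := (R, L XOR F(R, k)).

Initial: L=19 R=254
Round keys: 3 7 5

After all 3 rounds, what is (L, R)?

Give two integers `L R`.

Round 1 (k=3): L=254 R=18
Round 2 (k=7): L=18 R=123
Round 3 (k=5): L=123 R=124

Answer: 123 124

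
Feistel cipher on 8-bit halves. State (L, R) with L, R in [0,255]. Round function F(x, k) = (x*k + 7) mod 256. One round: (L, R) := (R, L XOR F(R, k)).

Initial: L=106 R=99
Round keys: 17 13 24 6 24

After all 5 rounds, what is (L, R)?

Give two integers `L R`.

Round 1 (k=17): L=99 R=240
Round 2 (k=13): L=240 R=84
Round 3 (k=24): L=84 R=23
Round 4 (k=6): L=23 R=197
Round 5 (k=24): L=197 R=104

Answer: 197 104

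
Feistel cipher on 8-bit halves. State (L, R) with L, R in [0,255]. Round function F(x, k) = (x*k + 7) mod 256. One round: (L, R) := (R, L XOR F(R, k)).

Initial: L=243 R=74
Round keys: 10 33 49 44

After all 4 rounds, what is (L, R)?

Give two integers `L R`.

Answer: 84 34

Derivation:
Round 1 (k=10): L=74 R=24
Round 2 (k=33): L=24 R=85
Round 3 (k=49): L=85 R=84
Round 4 (k=44): L=84 R=34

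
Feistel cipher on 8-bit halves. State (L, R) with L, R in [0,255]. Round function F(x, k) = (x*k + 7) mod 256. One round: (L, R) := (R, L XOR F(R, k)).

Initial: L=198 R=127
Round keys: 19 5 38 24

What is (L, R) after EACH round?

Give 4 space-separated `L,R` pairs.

Round 1 (k=19): L=127 R=178
Round 2 (k=5): L=178 R=254
Round 3 (k=38): L=254 R=9
Round 4 (k=24): L=9 R=33

Answer: 127,178 178,254 254,9 9,33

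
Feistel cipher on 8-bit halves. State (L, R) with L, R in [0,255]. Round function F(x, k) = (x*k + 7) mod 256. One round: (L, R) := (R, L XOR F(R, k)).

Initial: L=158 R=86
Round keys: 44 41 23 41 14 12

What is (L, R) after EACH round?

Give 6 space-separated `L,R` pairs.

Round 1 (k=44): L=86 R=81
Round 2 (k=41): L=81 R=86
Round 3 (k=23): L=86 R=144
Round 4 (k=41): L=144 R=65
Round 5 (k=14): L=65 R=5
Round 6 (k=12): L=5 R=2

Answer: 86,81 81,86 86,144 144,65 65,5 5,2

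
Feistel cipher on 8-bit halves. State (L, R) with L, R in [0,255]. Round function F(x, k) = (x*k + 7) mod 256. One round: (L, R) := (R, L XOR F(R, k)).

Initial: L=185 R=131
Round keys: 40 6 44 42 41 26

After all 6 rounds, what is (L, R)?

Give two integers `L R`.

Round 1 (k=40): L=131 R=198
Round 2 (k=6): L=198 R=40
Round 3 (k=44): L=40 R=33
Round 4 (k=42): L=33 R=89
Round 5 (k=41): L=89 R=105
Round 6 (k=26): L=105 R=232

Answer: 105 232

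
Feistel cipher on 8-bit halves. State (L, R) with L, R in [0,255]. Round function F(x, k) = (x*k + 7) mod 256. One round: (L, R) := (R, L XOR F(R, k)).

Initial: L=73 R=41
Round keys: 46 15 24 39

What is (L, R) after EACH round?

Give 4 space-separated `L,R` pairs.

Round 1 (k=46): L=41 R=44
Round 2 (k=15): L=44 R=178
Round 3 (k=24): L=178 R=155
Round 4 (k=39): L=155 R=22

Answer: 41,44 44,178 178,155 155,22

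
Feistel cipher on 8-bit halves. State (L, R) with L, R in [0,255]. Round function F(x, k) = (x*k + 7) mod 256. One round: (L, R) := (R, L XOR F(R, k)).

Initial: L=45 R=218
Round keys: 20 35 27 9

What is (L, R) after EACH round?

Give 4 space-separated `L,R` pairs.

Round 1 (k=20): L=218 R=34
Round 2 (k=35): L=34 R=119
Round 3 (k=27): L=119 R=182
Round 4 (k=9): L=182 R=26

Answer: 218,34 34,119 119,182 182,26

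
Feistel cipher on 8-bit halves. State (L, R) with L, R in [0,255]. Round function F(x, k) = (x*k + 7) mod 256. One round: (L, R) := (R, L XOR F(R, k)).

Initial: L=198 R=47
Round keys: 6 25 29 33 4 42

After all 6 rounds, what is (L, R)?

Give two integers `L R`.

Answer: 232 44

Derivation:
Round 1 (k=6): L=47 R=231
Round 2 (k=25): L=231 R=185
Round 3 (k=29): L=185 R=27
Round 4 (k=33): L=27 R=59
Round 5 (k=4): L=59 R=232
Round 6 (k=42): L=232 R=44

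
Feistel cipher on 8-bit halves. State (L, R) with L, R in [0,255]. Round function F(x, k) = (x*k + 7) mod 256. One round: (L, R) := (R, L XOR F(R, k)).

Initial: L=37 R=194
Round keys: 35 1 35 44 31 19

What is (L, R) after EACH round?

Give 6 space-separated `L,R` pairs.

Round 1 (k=35): L=194 R=168
Round 2 (k=1): L=168 R=109
Round 3 (k=35): L=109 R=70
Round 4 (k=44): L=70 R=98
Round 5 (k=31): L=98 R=163
Round 6 (k=19): L=163 R=66

Answer: 194,168 168,109 109,70 70,98 98,163 163,66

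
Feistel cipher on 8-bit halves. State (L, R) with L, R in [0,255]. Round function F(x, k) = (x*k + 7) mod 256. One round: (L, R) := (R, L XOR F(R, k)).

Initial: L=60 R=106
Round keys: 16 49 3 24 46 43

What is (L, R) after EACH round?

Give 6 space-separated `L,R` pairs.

Answer: 106,155 155,216 216,20 20,63 63,77 77,201

Derivation:
Round 1 (k=16): L=106 R=155
Round 2 (k=49): L=155 R=216
Round 3 (k=3): L=216 R=20
Round 4 (k=24): L=20 R=63
Round 5 (k=46): L=63 R=77
Round 6 (k=43): L=77 R=201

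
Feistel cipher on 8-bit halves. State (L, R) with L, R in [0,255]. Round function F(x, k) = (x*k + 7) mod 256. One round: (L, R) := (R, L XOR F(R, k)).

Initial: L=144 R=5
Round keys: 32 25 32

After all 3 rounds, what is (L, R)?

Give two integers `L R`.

Answer: 99 80

Derivation:
Round 1 (k=32): L=5 R=55
Round 2 (k=25): L=55 R=99
Round 3 (k=32): L=99 R=80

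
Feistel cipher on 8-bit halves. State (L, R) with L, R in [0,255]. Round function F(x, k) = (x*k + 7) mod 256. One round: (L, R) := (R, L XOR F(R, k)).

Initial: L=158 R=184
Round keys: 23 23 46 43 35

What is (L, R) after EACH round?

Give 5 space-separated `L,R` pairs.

Answer: 184,17 17,54 54,170 170,163 163,250

Derivation:
Round 1 (k=23): L=184 R=17
Round 2 (k=23): L=17 R=54
Round 3 (k=46): L=54 R=170
Round 4 (k=43): L=170 R=163
Round 5 (k=35): L=163 R=250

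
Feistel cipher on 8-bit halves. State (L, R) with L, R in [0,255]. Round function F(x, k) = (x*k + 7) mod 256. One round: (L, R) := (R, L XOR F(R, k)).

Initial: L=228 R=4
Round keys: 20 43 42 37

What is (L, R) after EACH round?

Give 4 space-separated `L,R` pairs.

Round 1 (k=20): L=4 R=179
Round 2 (k=43): L=179 R=28
Round 3 (k=42): L=28 R=44
Round 4 (k=37): L=44 R=127

Answer: 4,179 179,28 28,44 44,127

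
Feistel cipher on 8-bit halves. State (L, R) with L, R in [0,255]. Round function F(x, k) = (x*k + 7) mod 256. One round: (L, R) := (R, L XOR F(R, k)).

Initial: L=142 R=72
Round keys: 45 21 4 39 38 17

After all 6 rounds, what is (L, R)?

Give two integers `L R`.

Answer: 147 191

Derivation:
Round 1 (k=45): L=72 R=33
Round 2 (k=21): L=33 R=244
Round 3 (k=4): L=244 R=246
Round 4 (k=39): L=246 R=117
Round 5 (k=38): L=117 R=147
Round 6 (k=17): L=147 R=191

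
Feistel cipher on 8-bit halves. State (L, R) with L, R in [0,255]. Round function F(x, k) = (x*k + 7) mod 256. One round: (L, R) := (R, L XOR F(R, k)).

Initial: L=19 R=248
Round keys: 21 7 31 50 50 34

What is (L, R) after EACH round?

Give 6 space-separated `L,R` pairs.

Answer: 248,76 76,227 227,200 200,244 244,103 103,65

Derivation:
Round 1 (k=21): L=248 R=76
Round 2 (k=7): L=76 R=227
Round 3 (k=31): L=227 R=200
Round 4 (k=50): L=200 R=244
Round 5 (k=50): L=244 R=103
Round 6 (k=34): L=103 R=65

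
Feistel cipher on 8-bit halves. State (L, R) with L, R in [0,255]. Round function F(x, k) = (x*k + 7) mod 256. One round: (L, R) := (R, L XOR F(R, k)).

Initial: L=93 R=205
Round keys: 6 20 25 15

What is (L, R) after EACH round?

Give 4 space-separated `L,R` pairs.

Round 1 (k=6): L=205 R=136
Round 2 (k=20): L=136 R=106
Round 3 (k=25): L=106 R=233
Round 4 (k=15): L=233 R=196

Answer: 205,136 136,106 106,233 233,196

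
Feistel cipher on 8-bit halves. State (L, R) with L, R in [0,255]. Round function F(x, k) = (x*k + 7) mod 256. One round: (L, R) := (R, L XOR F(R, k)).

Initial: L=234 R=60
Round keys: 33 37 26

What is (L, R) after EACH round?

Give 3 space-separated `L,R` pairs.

Answer: 60,41 41,200 200,126

Derivation:
Round 1 (k=33): L=60 R=41
Round 2 (k=37): L=41 R=200
Round 3 (k=26): L=200 R=126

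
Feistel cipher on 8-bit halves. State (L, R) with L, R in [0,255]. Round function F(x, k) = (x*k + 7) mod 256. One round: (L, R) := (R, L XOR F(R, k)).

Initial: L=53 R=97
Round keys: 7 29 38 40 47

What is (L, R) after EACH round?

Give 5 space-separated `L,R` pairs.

Answer: 97,155 155,247 247,42 42,96 96,141

Derivation:
Round 1 (k=7): L=97 R=155
Round 2 (k=29): L=155 R=247
Round 3 (k=38): L=247 R=42
Round 4 (k=40): L=42 R=96
Round 5 (k=47): L=96 R=141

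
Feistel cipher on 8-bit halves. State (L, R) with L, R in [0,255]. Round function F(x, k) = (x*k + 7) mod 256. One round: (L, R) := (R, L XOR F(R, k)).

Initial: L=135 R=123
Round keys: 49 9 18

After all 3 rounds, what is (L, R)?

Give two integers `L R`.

Answer: 191 96

Derivation:
Round 1 (k=49): L=123 R=21
Round 2 (k=9): L=21 R=191
Round 3 (k=18): L=191 R=96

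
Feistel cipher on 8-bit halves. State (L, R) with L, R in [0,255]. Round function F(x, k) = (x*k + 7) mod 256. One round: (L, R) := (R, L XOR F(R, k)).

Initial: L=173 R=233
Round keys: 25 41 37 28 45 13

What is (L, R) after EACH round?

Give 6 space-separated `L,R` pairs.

Round 1 (k=25): L=233 R=101
Round 2 (k=41): L=101 R=221
Round 3 (k=37): L=221 R=157
Round 4 (k=28): L=157 R=238
Round 5 (k=45): L=238 R=64
Round 6 (k=13): L=64 R=169

Answer: 233,101 101,221 221,157 157,238 238,64 64,169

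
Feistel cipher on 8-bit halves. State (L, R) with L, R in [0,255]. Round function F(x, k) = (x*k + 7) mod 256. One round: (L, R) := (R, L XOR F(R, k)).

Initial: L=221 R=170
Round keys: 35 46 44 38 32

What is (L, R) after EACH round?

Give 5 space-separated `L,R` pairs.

Round 1 (k=35): L=170 R=152
Round 2 (k=46): L=152 R=253
Round 3 (k=44): L=253 R=27
Round 4 (k=38): L=27 R=244
Round 5 (k=32): L=244 R=156

Answer: 170,152 152,253 253,27 27,244 244,156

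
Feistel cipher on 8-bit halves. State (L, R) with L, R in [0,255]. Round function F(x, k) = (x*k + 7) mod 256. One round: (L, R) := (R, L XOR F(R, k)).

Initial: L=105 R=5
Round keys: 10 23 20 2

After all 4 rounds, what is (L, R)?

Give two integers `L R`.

Answer: 191 183

Derivation:
Round 1 (k=10): L=5 R=80
Round 2 (k=23): L=80 R=50
Round 3 (k=20): L=50 R=191
Round 4 (k=2): L=191 R=183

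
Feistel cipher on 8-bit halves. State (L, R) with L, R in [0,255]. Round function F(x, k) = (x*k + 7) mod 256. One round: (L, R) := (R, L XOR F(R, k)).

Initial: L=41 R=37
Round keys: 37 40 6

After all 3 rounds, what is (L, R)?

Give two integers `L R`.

Answer: 74 138

Derivation:
Round 1 (k=37): L=37 R=73
Round 2 (k=40): L=73 R=74
Round 3 (k=6): L=74 R=138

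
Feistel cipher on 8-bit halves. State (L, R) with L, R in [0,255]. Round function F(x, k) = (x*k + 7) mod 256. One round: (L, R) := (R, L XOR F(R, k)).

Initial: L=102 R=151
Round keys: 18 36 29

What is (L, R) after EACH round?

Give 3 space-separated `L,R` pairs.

Round 1 (k=18): L=151 R=195
Round 2 (k=36): L=195 R=228
Round 3 (k=29): L=228 R=24

Answer: 151,195 195,228 228,24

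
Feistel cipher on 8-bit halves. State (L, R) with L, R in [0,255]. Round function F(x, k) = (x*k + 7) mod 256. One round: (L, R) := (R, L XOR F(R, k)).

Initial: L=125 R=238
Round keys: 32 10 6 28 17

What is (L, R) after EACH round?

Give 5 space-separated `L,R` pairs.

Round 1 (k=32): L=238 R=186
Round 2 (k=10): L=186 R=165
Round 3 (k=6): L=165 R=95
Round 4 (k=28): L=95 R=206
Round 5 (k=17): L=206 R=234

Answer: 238,186 186,165 165,95 95,206 206,234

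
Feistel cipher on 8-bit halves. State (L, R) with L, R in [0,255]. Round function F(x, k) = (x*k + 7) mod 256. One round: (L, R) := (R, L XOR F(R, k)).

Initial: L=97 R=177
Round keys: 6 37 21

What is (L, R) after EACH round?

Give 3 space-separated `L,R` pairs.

Round 1 (k=6): L=177 R=76
Round 2 (k=37): L=76 R=178
Round 3 (k=21): L=178 R=237

Answer: 177,76 76,178 178,237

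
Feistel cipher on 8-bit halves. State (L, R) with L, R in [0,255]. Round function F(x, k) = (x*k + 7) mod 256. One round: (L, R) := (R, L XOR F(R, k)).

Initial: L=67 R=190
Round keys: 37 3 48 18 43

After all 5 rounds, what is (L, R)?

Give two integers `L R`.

Round 1 (k=37): L=190 R=62
Round 2 (k=3): L=62 R=127
Round 3 (k=48): L=127 R=233
Round 4 (k=18): L=233 R=22
Round 5 (k=43): L=22 R=80

Answer: 22 80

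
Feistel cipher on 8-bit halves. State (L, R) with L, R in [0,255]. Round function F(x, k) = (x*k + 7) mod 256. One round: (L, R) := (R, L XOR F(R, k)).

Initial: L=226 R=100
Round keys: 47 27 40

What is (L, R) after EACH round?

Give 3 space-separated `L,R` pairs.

Round 1 (k=47): L=100 R=129
Round 2 (k=27): L=129 R=198
Round 3 (k=40): L=198 R=118

Answer: 100,129 129,198 198,118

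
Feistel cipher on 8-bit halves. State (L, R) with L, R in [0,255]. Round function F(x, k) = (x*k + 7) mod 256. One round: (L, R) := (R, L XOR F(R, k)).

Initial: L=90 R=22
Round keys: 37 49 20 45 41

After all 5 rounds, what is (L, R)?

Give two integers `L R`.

Answer: 95 22

Derivation:
Round 1 (k=37): L=22 R=111
Round 2 (k=49): L=111 R=80
Round 3 (k=20): L=80 R=40
Round 4 (k=45): L=40 R=95
Round 5 (k=41): L=95 R=22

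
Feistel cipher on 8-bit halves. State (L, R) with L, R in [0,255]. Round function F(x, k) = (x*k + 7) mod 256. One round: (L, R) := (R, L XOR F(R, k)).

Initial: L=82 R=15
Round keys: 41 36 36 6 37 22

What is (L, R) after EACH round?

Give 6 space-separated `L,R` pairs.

Round 1 (k=41): L=15 R=60
Round 2 (k=36): L=60 R=120
Round 3 (k=36): L=120 R=219
Round 4 (k=6): L=219 R=81
Round 5 (k=37): L=81 R=103
Round 6 (k=22): L=103 R=176

Answer: 15,60 60,120 120,219 219,81 81,103 103,176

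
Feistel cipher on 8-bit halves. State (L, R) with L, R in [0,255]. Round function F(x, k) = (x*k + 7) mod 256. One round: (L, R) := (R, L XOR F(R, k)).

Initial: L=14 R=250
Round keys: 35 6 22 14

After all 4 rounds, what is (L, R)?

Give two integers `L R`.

Answer: 146 144

Derivation:
Round 1 (k=35): L=250 R=59
Round 2 (k=6): L=59 R=147
Round 3 (k=22): L=147 R=146
Round 4 (k=14): L=146 R=144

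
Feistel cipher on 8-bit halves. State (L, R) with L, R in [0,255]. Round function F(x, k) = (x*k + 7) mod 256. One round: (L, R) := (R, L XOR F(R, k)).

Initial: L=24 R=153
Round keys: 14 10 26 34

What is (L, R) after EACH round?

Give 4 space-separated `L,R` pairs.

Round 1 (k=14): L=153 R=125
Round 2 (k=10): L=125 R=112
Round 3 (k=26): L=112 R=26
Round 4 (k=34): L=26 R=11

Answer: 153,125 125,112 112,26 26,11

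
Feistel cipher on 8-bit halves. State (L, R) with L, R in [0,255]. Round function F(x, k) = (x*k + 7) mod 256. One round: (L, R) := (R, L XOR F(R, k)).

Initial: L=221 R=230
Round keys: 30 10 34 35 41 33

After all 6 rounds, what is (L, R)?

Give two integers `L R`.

Round 1 (k=30): L=230 R=38
Round 2 (k=10): L=38 R=101
Round 3 (k=34): L=101 R=87
Round 4 (k=35): L=87 R=137
Round 5 (k=41): L=137 R=175
Round 6 (k=33): L=175 R=31

Answer: 175 31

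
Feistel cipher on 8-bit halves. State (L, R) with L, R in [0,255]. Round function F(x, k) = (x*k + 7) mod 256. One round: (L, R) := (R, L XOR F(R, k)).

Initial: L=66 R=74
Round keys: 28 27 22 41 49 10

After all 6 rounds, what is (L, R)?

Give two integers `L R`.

Round 1 (k=28): L=74 R=93
Round 2 (k=27): L=93 R=156
Round 3 (k=22): L=156 R=50
Round 4 (k=41): L=50 R=149
Round 5 (k=49): L=149 R=190
Round 6 (k=10): L=190 R=230

Answer: 190 230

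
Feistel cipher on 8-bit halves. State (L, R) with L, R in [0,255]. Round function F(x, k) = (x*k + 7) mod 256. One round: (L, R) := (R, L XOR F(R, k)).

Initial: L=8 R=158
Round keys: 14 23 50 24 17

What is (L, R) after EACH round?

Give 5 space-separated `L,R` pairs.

Answer: 158,163 163,50 50,104 104,245 245,36

Derivation:
Round 1 (k=14): L=158 R=163
Round 2 (k=23): L=163 R=50
Round 3 (k=50): L=50 R=104
Round 4 (k=24): L=104 R=245
Round 5 (k=17): L=245 R=36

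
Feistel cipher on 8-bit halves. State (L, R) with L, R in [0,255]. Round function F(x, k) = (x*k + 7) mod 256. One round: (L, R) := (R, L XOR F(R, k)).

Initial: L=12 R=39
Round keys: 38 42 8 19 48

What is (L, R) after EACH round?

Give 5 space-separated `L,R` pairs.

Answer: 39,221 221,110 110,170 170,203 203,189

Derivation:
Round 1 (k=38): L=39 R=221
Round 2 (k=42): L=221 R=110
Round 3 (k=8): L=110 R=170
Round 4 (k=19): L=170 R=203
Round 5 (k=48): L=203 R=189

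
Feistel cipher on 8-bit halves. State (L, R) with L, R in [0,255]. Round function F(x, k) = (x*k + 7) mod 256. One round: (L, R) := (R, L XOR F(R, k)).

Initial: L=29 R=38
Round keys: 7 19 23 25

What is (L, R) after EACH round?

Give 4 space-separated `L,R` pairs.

Answer: 38,12 12,205 205,126 126,152

Derivation:
Round 1 (k=7): L=38 R=12
Round 2 (k=19): L=12 R=205
Round 3 (k=23): L=205 R=126
Round 4 (k=25): L=126 R=152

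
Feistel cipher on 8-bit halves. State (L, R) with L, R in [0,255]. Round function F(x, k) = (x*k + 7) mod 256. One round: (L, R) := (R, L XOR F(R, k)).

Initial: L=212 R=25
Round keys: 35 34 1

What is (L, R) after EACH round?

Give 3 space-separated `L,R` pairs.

Round 1 (k=35): L=25 R=166
Round 2 (k=34): L=166 R=10
Round 3 (k=1): L=10 R=183

Answer: 25,166 166,10 10,183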